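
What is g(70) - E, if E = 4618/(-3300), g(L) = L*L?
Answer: 8087309/1650 ≈ 4901.4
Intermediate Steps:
g(L) = L²
E = -2309/1650 (E = 4618*(-1/3300) = -2309/1650 ≈ -1.3994)
g(70) - E = 70² - 1*(-2309/1650) = 4900 + 2309/1650 = 8087309/1650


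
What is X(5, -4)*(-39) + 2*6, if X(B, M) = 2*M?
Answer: 324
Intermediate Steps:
X(5, -4)*(-39) + 2*6 = (2*(-4))*(-39) + 2*6 = -8*(-39) + 12 = 312 + 12 = 324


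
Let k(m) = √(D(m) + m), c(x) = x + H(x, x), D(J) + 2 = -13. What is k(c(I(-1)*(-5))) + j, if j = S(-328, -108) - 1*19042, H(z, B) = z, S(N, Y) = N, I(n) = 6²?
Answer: -19370 + 5*I*√15 ≈ -19370.0 + 19.365*I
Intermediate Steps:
I(n) = 36
D(J) = -15 (D(J) = -2 - 13 = -15)
j = -19370 (j = -328 - 1*19042 = -328 - 19042 = -19370)
c(x) = 2*x (c(x) = x + x = 2*x)
k(m) = √(-15 + m)
k(c(I(-1)*(-5))) + j = √(-15 + 2*(36*(-5))) - 19370 = √(-15 + 2*(-180)) - 19370 = √(-15 - 360) - 19370 = √(-375) - 19370 = 5*I*√15 - 19370 = -19370 + 5*I*√15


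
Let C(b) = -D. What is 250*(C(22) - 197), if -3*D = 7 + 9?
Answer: -143750/3 ≈ -47917.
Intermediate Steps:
D = -16/3 (D = -(7 + 9)/3 = -⅓*16 = -16/3 ≈ -5.3333)
C(b) = 16/3 (C(b) = -1*(-16/3) = 16/3)
250*(C(22) - 197) = 250*(16/3 - 197) = 250*(-575/3) = -143750/3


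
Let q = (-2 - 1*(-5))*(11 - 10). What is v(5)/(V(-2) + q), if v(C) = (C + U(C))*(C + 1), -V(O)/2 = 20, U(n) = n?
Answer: -60/37 ≈ -1.6216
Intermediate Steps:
V(O) = -40 (V(O) = -2*20 = -40)
v(C) = 2*C*(1 + C) (v(C) = (C + C)*(C + 1) = (2*C)*(1 + C) = 2*C*(1 + C))
q = 3 (q = (-2 + 5)*1 = 3*1 = 3)
v(5)/(V(-2) + q) = (2*5*(1 + 5))/(-40 + 3) = (2*5*6)/(-37) = -1/37*60 = -60/37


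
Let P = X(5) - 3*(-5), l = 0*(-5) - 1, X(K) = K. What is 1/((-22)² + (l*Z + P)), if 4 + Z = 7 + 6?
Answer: 1/495 ≈ 0.0020202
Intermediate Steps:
l = -1 (l = 0 - 1 = -1)
P = 20 (P = 5 - 3*(-5) = 5 + 15 = 20)
Z = 9 (Z = -4 + (7 + 6) = -4 + 13 = 9)
1/((-22)² + (l*Z + P)) = 1/((-22)² + (-1*9 + 20)) = 1/(484 + (-9 + 20)) = 1/(484 + 11) = 1/495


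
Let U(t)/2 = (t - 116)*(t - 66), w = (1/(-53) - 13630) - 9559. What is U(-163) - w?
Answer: 8001464/53 ≈ 1.5097e+5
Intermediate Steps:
w = -1229018/53 (w = (-1/53 - 13630) - 9559 = -722391/53 - 9559 = -1229018/53 ≈ -23189.)
U(t) = 2*(-116 + t)*(-66 + t) (U(t) = 2*((t - 116)*(t - 66)) = 2*((-116 + t)*(-66 + t)) = 2*(-116 + t)*(-66 + t))
U(-163) - w = (15312 - 364*(-163) + 2*(-163)²) - 1*(-1229018/53) = (15312 + 59332 + 2*26569) + 1229018/53 = (15312 + 59332 + 53138) + 1229018/53 = 127782 + 1229018/53 = 8001464/53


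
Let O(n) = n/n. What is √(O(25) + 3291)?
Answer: 2*√823 ≈ 57.376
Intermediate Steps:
O(n) = 1
√(O(25) + 3291) = √(1 + 3291) = √3292 = 2*√823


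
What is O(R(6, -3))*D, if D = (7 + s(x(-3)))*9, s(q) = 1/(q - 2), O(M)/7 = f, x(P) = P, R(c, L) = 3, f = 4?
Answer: 8568/5 ≈ 1713.6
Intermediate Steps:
O(M) = 28 (O(M) = 7*4 = 28)
s(q) = 1/(-2 + q)
D = 306/5 (D = (7 + 1/(-2 - 3))*9 = (7 + 1/(-5))*9 = (7 - 1/5)*9 = (34/5)*9 = 306/5 ≈ 61.200)
O(R(6, -3))*D = 28*(306/5) = 8568/5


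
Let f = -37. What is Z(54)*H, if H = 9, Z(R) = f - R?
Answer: -819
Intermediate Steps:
Z(R) = -37 - R
Z(54)*H = (-37 - 1*54)*9 = (-37 - 54)*9 = -91*9 = -819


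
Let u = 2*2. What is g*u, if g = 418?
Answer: 1672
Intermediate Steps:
u = 4
g*u = 418*4 = 1672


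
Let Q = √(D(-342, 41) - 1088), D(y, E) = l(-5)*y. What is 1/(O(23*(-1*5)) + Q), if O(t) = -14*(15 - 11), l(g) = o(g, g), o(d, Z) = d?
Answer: -28/1257 - √622/2514 ≈ -0.032196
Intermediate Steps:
l(g) = g
D(y, E) = -5*y
Q = √622 (Q = √(-5*(-342) - 1088) = √(1710 - 1088) = √622 ≈ 24.940)
O(t) = -56 (O(t) = -14*4 = -56)
1/(O(23*(-1*5)) + Q) = 1/(-56 + √622)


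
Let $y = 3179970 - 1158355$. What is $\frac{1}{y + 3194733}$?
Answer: $\frac{1}{5216348} \approx 1.9171 \cdot 10^{-7}$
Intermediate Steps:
$y = 2021615$
$\frac{1}{y + 3194733} = \frac{1}{2021615 + 3194733} = \frac{1}{5216348}$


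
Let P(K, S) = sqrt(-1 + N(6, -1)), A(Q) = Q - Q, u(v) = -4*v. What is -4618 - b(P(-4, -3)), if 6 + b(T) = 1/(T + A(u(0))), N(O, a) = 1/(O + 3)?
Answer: -4612 + 3*I*sqrt(2)/4 ≈ -4612.0 + 1.0607*I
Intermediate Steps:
N(O, a) = 1/(3 + O)
A(Q) = 0
P(K, S) = 2*I*sqrt(2)/3 (P(K, S) = sqrt(-1 + 1/(3 + 6)) = sqrt(-1 + 1/9) = sqrt(-8/9) = 2*I*sqrt(2)/3)
b(T) = -6 + 1/T (b(T) = -6 + 1/(T + 0) = -6 + 1/T)
-4618 - b(P(-4, -3)) = -4618 - (-6 + 1/(2*I*sqrt(2)/3)) = -4618 - (-6 - 3*I*sqrt(2)/4) = -4618 + (6 + 3*I*sqrt(2)/4) = -4612 + 3*I*sqrt(2)/4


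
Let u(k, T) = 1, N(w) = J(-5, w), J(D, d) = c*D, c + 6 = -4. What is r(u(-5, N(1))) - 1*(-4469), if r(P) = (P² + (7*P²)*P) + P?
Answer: 4478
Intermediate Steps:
c = -10 (c = -6 - 4 = -10)
J(D, d) = -10*D
N(w) = 50 (N(w) = -10*(-5) = 50)
r(P) = P + P² + 7*P³ (r(P) = (P² + 7*P³) + P = P + P² + 7*P³)
r(u(-5, N(1))) - 1*(-4469) = 1*(1 + 1 + 7*1²) - 1*(-4469) = 1*(1 + 1 + 7*1) + 4469 = 1*(1 + 1 + 7) + 4469 = 1*9 + 4469 = 9 + 4469 = 4478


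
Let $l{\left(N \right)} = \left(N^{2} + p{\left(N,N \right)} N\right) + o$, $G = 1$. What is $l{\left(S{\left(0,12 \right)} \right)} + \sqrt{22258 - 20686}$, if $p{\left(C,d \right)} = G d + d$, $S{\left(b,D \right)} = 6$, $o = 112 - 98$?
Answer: $122 + 2 \sqrt{393} \approx 161.65$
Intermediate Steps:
$o = 14$
$p{\left(C,d \right)} = 2 d$ ($p{\left(C,d \right)} = 1 d + d = d + d = 2 d$)
$l{\left(N \right)} = 14 + 3 N^{2}$ ($l{\left(N \right)} = \left(N^{2} + 2 N N\right) + 14 = \left(N^{2} + 2 N^{2}\right) + 14 = 3 N^{2} + 14 = 14 + 3 N^{2}$)
$l{\left(S{\left(0,12 \right)} \right)} + \sqrt{22258 - 20686} = \left(14 + 3 \cdot 6^{2}\right) + \sqrt{22258 - 20686} = \left(14 + 3 \cdot 36\right) + \sqrt{1572} = \left(14 + 108\right) + 2 \sqrt{393} = 122 + 2 \sqrt{393}$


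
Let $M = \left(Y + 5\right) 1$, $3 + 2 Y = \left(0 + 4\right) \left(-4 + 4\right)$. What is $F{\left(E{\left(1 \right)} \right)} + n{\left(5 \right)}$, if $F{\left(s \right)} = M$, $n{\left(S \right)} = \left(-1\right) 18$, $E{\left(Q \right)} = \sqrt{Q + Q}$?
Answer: $- \frac{29}{2} \approx -14.5$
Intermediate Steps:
$E{\left(Q \right)} = \sqrt{2} \sqrt{Q}$ ($E{\left(Q \right)} = \sqrt{2 Q} = \sqrt{2} \sqrt{Q}$)
$Y = - \frac{3}{2}$ ($Y = - \frac{3}{2} + \frac{\left(0 + 4\right) \left(-4 + 4\right)}{2} = - \frac{3}{2} + \frac{4 \cdot 0}{2} = - \frac{3}{2} + \frac{1}{2} \cdot 0 = - \frac{3}{2} + 0 = - \frac{3}{2} \approx -1.5$)
$n{\left(S \right)} = -18$
$M = \frac{7}{2}$ ($M = \left(- \frac{3}{2} + 5\right) 1 = \frac{7}{2} \cdot 1 = \frac{7}{2} \approx 3.5$)
$F{\left(s \right)} = \frac{7}{2}$
$F{\left(E{\left(1 \right)} \right)} + n{\left(5 \right)} = \frac{7}{2} - 18 = - \frac{29}{2}$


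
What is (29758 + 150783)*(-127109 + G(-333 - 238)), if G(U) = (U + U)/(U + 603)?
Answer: -367277264415/16 ≈ -2.2955e+10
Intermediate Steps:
G(U) = 2*U/(603 + U) (G(U) = (2*U)/(603 + U) = 2*U/(603 + U))
(29758 + 150783)*(-127109 + G(-333 - 238)) = (29758 + 150783)*(-127109 + 2*(-333 - 238)/(603 + (-333 - 238))) = 180541*(-127109 + 2*(-571)/(603 - 571)) = 180541*(-127109 + 2*(-571)/32) = 180541*(-127109 + 2*(-571)*(1/32)) = 180541*(-127109 - 571/16) = 180541*(-2034315/16) = -367277264415/16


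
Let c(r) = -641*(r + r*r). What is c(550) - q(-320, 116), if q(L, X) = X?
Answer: -194255166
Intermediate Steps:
c(r) = -641*r - 641*r² (c(r) = -641*(r + r²) = -641*r - 641*r²)
c(550) - q(-320, 116) = -641*550*(1 + 550) - 1*116 = -641*550*551 - 116 = -194255050 - 116 = -194255166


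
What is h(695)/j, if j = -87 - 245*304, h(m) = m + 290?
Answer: -985/74567 ≈ -0.013210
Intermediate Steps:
h(m) = 290 + m
j = -74567 (j = -87 - 74480 = -74567)
h(695)/j = (290 + 695)/(-74567) = 985*(-1/74567) = -985/74567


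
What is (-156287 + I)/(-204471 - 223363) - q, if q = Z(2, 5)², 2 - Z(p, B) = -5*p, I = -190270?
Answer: -61261539/427834 ≈ -143.19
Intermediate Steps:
Z(p, B) = 2 + 5*p (Z(p, B) = 2 - (-5)*p = 2 + 5*p)
q = 144 (q = (2 + 5*2)² = (2 + 10)² = 12² = 144)
(-156287 + I)/(-204471 - 223363) - q = (-156287 - 190270)/(-204471 - 223363) - 1*144 = -346557/(-427834) - 144 = -346557*(-1/427834) - 144 = 346557/427834 - 144 = -61261539/427834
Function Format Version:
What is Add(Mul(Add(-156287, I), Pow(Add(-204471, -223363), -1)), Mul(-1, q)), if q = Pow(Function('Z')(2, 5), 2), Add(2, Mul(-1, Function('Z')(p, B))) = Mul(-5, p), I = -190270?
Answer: Rational(-61261539, 427834) ≈ -143.19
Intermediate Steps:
Function('Z')(p, B) = Add(2, Mul(5, p)) (Function('Z')(p, B) = Add(2, Mul(-1, Mul(-5, p))) = Add(2, Mul(5, p)))
q = 144 (q = Pow(Add(2, Mul(5, 2)), 2) = Pow(Add(2, 10), 2) = Pow(12, 2) = 144)
Add(Mul(Add(-156287, I), Pow(Add(-204471, -223363), -1)), Mul(-1, q)) = Add(Mul(Add(-156287, -190270), Pow(Add(-204471, -223363), -1)), Mul(-1, 144)) = Add(Mul(-346557, Pow(-427834, -1)), -144) = Add(Mul(-346557, Rational(-1, 427834)), -144) = Add(Rational(346557, 427834), -144) = Rational(-61261539, 427834)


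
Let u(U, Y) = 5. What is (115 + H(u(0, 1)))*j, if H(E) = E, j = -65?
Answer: -7800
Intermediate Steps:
(115 + H(u(0, 1)))*j = (115 + 5)*(-65) = 120*(-65) = -7800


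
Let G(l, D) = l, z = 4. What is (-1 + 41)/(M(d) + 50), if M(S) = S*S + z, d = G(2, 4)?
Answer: 20/29 ≈ 0.68966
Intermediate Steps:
d = 2
M(S) = 4 + S² (M(S) = S*S + 4 = S² + 4 = 4 + S²)
(-1 + 41)/(M(d) + 50) = (-1 + 41)/((4 + 2²) + 50) = 40/((4 + 4) + 50) = 40/(8 + 50) = 40/58 = (1/58)*40 = 20/29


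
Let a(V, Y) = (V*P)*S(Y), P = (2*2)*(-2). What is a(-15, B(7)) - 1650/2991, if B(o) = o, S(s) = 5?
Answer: 597650/997 ≈ 599.45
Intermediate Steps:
P = -8 (P = 4*(-2) = -8)
a(V, Y) = -40*V (a(V, Y) = (V*(-8))*5 = -8*V*5 = -40*V)
a(-15, B(7)) - 1650/2991 = -40*(-15) - 1650/2991 = 600 - 1650/2991 = 600 - 1*550/997 = 600 - 550/997 = 597650/997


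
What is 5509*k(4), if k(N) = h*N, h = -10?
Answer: -220360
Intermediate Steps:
k(N) = -10*N
5509*k(4) = 5509*(-10*4) = 5509*(-40) = -220360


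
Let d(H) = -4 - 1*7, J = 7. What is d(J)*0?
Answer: 0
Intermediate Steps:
d(H) = -11 (d(H) = -4 - 7 = -11)
d(J)*0 = -11*0 = 0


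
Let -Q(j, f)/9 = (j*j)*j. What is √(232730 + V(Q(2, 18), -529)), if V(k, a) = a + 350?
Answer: 27*√319 ≈ 482.24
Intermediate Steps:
Q(j, f) = -9*j³ (Q(j, f) = -9*j*j*j = -9*j²*j = -9*j³)
V(k, a) = 350 + a
√(232730 + V(Q(2, 18), -529)) = √(232730 + (350 - 529)) = √(232730 - 179) = √232551 = 27*√319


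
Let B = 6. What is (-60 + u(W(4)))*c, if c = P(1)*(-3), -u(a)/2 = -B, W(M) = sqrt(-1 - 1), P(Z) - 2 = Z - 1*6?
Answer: -432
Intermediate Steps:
P(Z) = -4 + Z (P(Z) = 2 + (Z - 1*6) = 2 + (Z - 6) = 2 + (-6 + Z) = -4 + Z)
W(M) = I*sqrt(2) (W(M) = sqrt(-2) = I*sqrt(2))
u(a) = 12 (u(a) = -(-2)*6 = -2*(-6) = 12)
c = 9 (c = (-4 + 1)*(-3) = -3*(-3) = 9)
(-60 + u(W(4)))*c = (-60 + 12)*9 = -48*9 = -432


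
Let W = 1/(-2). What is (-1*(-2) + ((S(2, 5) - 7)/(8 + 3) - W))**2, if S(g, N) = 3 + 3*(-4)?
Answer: 529/484 ≈ 1.0930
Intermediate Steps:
W = -1/2 ≈ -0.50000
S(g, N) = -9 (S(g, N) = 3 - 12 = -9)
(-1*(-2) + ((S(2, 5) - 7)/(8 + 3) - W))**2 = (-1*(-2) + ((-9 - 7)/(8 + 3) - 1*(-1/2)))**2 = (2 + (-16/11 + 1/2))**2 = (2 - 21/22)**2 = (23/22)**2 = 529/484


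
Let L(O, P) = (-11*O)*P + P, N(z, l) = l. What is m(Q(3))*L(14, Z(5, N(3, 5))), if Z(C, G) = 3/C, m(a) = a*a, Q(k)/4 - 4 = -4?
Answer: 0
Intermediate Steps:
Q(k) = 0 (Q(k) = 16 + 4*(-4) = 16 - 16 = 0)
m(a) = a²
L(O, P) = P - 11*O*P (L(O, P) = -11*O*P + P = P - 11*O*P)
m(Q(3))*L(14, Z(5, N(3, 5))) = 0²*((3/5)*(1 - 11*14)) = 0*((3*(⅕))*(1 - 154)) = 0*((⅗)*(-153)) = 0*(-459/5) = 0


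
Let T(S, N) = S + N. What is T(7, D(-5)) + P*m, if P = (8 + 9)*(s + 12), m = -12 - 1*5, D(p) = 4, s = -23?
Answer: 3190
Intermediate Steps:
m = -17 (m = -12 - 5 = -17)
T(S, N) = N + S
P = -187 (P = (8 + 9)*(-23 + 12) = 17*(-11) = -187)
T(7, D(-5)) + P*m = (4 + 7) - 187*(-17) = 11 + 3179 = 3190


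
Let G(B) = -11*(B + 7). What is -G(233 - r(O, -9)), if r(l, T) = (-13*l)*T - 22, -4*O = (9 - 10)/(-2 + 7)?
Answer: 56353/20 ≈ 2817.6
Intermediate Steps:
O = 1/20 (O = -(9 - 10)/(4*(-2 + 7)) = -(-1)/(4*5) = -¼*(-⅕) = 1/20 ≈ 0.050000)
r(l, T) = -22 - 13*T*l (r(l, T) = -13*T*l - 22 = -22 - 13*T*l)
G(B) = -77 - 11*B (G(B) = -11*(7 + B) = -77 - 11*B)
-G(233 - r(O, -9)) = -(-77 - 11*(233 - (-22 - 13*(-9)*1/20))) = -(-77 - 11*(233 - (-22 + 117/20))) = -(-77 - 11*(233 - 1*(-323/20))) = -(-77 - 11*(233 + 323/20)) = -(-77 - 11*4983/20) = -(-77 - 54813/20) = -1*(-56353/20) = 56353/20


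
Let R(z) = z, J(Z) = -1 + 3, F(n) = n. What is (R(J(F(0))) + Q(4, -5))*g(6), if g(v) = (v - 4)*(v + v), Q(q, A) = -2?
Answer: 0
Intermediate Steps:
J(Z) = 2
g(v) = 2*v*(-4 + v) (g(v) = (-4 + v)*(2*v) = 2*v*(-4 + v))
(R(J(F(0))) + Q(4, -5))*g(6) = (2 - 2)*(2*6*(-4 + 6)) = 0*(2*6*2) = 0*24 = 0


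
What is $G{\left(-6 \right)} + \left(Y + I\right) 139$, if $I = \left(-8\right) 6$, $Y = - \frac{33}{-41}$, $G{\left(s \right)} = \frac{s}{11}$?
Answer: $- \frac{2958861}{451} \approx -6560.7$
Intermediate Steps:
$G{\left(s \right)} = \frac{s}{11}$ ($G{\left(s \right)} = s \frac{1}{11} = \frac{s}{11}$)
$Y = \frac{33}{41}$ ($Y = \left(-33\right) \left(- \frac{1}{41}\right) = \frac{33}{41} \approx 0.80488$)
$I = -48$
$G{\left(-6 \right)} + \left(Y + I\right) 139 = \frac{1}{11} \left(-6\right) + \left(\frac{33}{41} - 48\right) 139 = - \frac{6}{11} - \frac{268965}{41} = - \frac{2958861}{451}$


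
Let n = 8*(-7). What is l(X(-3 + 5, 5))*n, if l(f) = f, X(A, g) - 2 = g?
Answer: -392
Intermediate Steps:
X(A, g) = 2 + g
n = -56
l(X(-3 + 5, 5))*n = (2 + 5)*(-56) = 7*(-56) = -392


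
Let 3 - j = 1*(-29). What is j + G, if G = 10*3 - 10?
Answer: 52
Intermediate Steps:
j = 32 (j = 3 - (-29) = 3 - 1*(-29) = 3 + 29 = 32)
G = 20 (G = 30 - 10 = 20)
j + G = 32 + 20 = 52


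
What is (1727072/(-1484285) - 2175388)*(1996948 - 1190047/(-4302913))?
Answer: -27744930473681268714904292/6386749222205 ≈ -4.3441e+12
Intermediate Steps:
(1727072/(-1484285) - 2175388)*(1996948 - 1190047/(-4302913)) = (1727072*(-1/1484285) - 2175388)*(1996948 - 1190047*(-1/4302913)) = (-1727072/1484285 - 2175388)*(1996948 + 1190047/4302913) = -3228897504652/1484285*8592694699571/4302913 = -27744930473681268714904292/6386749222205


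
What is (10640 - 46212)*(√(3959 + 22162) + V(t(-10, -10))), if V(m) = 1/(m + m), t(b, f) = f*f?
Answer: -8893/50 - 35572*√26121 ≈ -5.7493e+6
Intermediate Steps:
t(b, f) = f²
V(m) = 1/(2*m)
(10640 - 46212)*(√(3959 + 22162) + V(t(-10, -10))) = (10640 - 46212)*(√(3959 + 22162) + 1/(2*((-10)²))) = -35572*(√26121 + (½)/100) = -35572*(√26121 + (½)*(1/100)) = -35572*(√26121 + 1/200) = -35572*(1/200 + √26121) = -8893/50 - 35572*√26121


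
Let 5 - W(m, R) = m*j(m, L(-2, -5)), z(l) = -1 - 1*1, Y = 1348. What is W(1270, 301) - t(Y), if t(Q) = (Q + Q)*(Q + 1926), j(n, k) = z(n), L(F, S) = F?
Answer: -8824159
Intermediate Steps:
z(l) = -2 (z(l) = -1 - 1 = -2)
j(n, k) = -2
t(Q) = 2*Q*(1926 + Q) (t(Q) = (2*Q)*(1926 + Q) = 2*Q*(1926 + Q))
W(m, R) = 5 + 2*m (W(m, R) = 5 - m*(-2) = 5 - (-2)*m = 5 + 2*m)
W(1270, 301) - t(Y) = (5 + 2*1270) - 2*1348*(1926 + 1348) = (5 + 2540) - 2*1348*3274 = 2545 - 1*8826704 = 2545 - 8826704 = -8824159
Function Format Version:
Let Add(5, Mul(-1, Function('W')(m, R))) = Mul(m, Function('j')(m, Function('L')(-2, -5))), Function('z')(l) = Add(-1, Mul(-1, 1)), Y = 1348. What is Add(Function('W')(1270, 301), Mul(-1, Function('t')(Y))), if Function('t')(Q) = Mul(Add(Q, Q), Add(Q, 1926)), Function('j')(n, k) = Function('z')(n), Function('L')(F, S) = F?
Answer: -8824159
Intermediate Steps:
Function('z')(l) = -2 (Function('z')(l) = Add(-1, -1) = -2)
Function('j')(n, k) = -2
Function('t')(Q) = Mul(2, Q, Add(1926, Q)) (Function('t')(Q) = Mul(Mul(2, Q), Add(1926, Q)) = Mul(2, Q, Add(1926, Q)))
Function('W')(m, R) = Add(5, Mul(2, m)) (Function('W')(m, R) = Add(5, Mul(-1, Mul(m, -2))) = Add(5, Mul(-1, Mul(-2, m))) = Add(5, Mul(2, m)))
Add(Function('W')(1270, 301), Mul(-1, Function('t')(Y))) = Add(Add(5, Mul(2, 1270)), Mul(-1, Mul(2, 1348, Add(1926, 1348)))) = Add(Add(5, 2540), Mul(-1, Mul(2, 1348, 3274))) = Add(2545, Mul(-1, 8826704)) = Add(2545, -8826704) = -8824159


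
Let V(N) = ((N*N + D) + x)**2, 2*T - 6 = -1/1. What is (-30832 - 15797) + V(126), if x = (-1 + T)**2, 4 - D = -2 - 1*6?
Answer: 4039254657/16 ≈ 2.5245e+8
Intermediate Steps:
T = 5/2 (T = 3 + (-1/1)/2 = 3 + (-1*1)/2 = 3 + (1/2)*(-1) = 3 - 1/2 = 5/2 ≈ 2.5000)
D = 12 (D = 4 - (-2 - 1*6) = 4 - (-2 - 6) = 4 - 1*(-8) = 4 + 8 = 12)
x = 9/4 (x = (-1 + 5/2)**2 = (3/2)**2 = 9/4 ≈ 2.2500)
V(N) = (57/4 + N**2)**2 (V(N) = ((N*N + 12) + 9/4)**2 = ((N**2 + 12) + 9/4)**2 = ((12 + N**2) + 9/4)**2 = (57/4 + N**2)**2)
(-30832 - 15797) + V(126) = (-30832 - 15797) + (57 + 4*126**2)**2/16 = -46629 + (57 + 4*15876)**2/16 = -46629 + (57 + 63504)**2/16 = -46629 + (1/16)*63561**2 = -46629 + (1/16)*4040000721 = -46629 + 4040000721/16 = 4039254657/16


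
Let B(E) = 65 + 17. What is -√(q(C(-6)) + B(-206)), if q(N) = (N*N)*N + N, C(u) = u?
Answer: -2*I*√35 ≈ -11.832*I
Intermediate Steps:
B(E) = 82
q(N) = N + N³ (q(N) = N²*N + N = N³ + N = N + N³)
-√(q(C(-6)) + B(-206)) = -√((-6 + (-6)³) + 82) = -√((-6 - 216) + 82) = -√(-222 + 82) = -√(-140) = -2*I*√35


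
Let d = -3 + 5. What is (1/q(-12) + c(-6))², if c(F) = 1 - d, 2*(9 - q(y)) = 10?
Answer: 9/16 ≈ 0.56250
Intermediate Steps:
d = 2
q(y) = 4 (q(y) = 9 - ½*10 = 9 - 5 = 4)
c(F) = -1 (c(F) = 1 - 1*2 = 1 - 2 = -1)
(1/q(-12) + c(-6))² = (1/4 - 1)² = (¼ - 1)² = (-¾)² = 9/16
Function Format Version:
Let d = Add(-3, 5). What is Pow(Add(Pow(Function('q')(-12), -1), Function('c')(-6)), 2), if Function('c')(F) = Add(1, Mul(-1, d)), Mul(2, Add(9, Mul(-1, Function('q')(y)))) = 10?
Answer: Rational(9, 16) ≈ 0.56250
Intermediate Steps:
d = 2
Function('q')(y) = 4 (Function('q')(y) = Add(9, Mul(Rational(-1, 2), 10)) = Add(9, -5) = 4)
Function('c')(F) = -1 (Function('c')(F) = Add(1, Mul(-1, 2)) = Add(1, -2) = -1)
Pow(Add(Pow(Function('q')(-12), -1), Function('c')(-6)), 2) = Pow(Add(Pow(4, -1), -1), 2) = Pow(Add(Rational(1, 4), -1), 2) = Pow(Rational(-3, 4), 2) = Rational(9, 16)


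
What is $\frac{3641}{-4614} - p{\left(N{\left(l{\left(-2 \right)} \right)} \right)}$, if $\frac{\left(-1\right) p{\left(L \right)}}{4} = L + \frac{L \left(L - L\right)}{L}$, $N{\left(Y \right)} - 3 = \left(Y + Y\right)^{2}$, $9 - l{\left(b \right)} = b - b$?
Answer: $\frac{6031471}{4614} \approx 1307.2$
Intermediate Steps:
$l{\left(b \right)} = 9$ ($l{\left(b \right)} = 9 - \left(b - b\right) = 9 - 0 = 9 + 0 = 9$)
$N{\left(Y \right)} = 3 + 4 Y^{2}$ ($N{\left(Y \right)} = 3 + \left(Y + Y\right)^{2} = 3 + \left(2 Y\right)^{2} = 3 + 4 Y^{2}$)
$p{\left(L \right)} = - 4 L$ ($p{\left(L \right)} = - 4 \left(L + \frac{L \left(L - L\right)}{L}\right) = - 4 \left(L + \frac{L 0}{L}\right) = - 4 \left(L + \frac{0}{L}\right) = - 4 \left(L + 0\right) = - 4 L$)
$\frac{3641}{-4614} - p{\left(N{\left(l{\left(-2 \right)} \right)} \right)} = \frac{3641}{-4614} - - 4 \left(3 + 4 \cdot 9^{2}\right) = 3641 \left(- \frac{1}{4614}\right) - - 4 \left(3 + 4 \cdot 81\right) = - \frac{3641}{4614} - - 4 \left(3 + 324\right) = - \frac{3641}{4614} - \left(-4\right) 327 = - \frac{3641}{4614} - -1308 = - \frac{3641}{4614} + 1308 = \frac{6031471}{4614}$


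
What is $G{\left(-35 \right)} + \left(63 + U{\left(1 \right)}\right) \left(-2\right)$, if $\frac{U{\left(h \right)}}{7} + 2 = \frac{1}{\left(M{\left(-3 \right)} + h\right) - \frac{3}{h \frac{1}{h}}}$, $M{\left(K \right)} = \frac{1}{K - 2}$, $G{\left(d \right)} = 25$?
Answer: $- \frac{733}{11} \approx -66.636$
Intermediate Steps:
$M{\left(K \right)} = \frac{1}{-2 + K}$
$U{\left(h \right)} = -14 + \frac{7}{- \frac{16}{5} + h}$ ($U{\left(h \right)} = -14 + \frac{7}{\left(\frac{1}{-2 - 3} + h\right) - \frac{3}{h \frac{1}{h}}} = -14 + \frac{7}{\left(\frac{1}{-5} + h\right) - \frac{3}{1}} = -14 + \frac{7}{\left(- \frac{1}{5} + h\right) - 3} = -14 + \frac{7}{- \frac{16}{5} + h}$)
$G{\left(-35 \right)} + \left(63 + U{\left(1 \right)}\right) \left(-2\right) = 25 + \left(63 + \frac{7 \left(37 - 10\right)}{-16 + 5 \cdot 1}\right) \left(-2\right) = 25 + \left(63 + \frac{7 \left(37 - 10\right)}{-16 + 5}\right) \left(-2\right) = 25 + \left(63 + 7 \frac{1}{-11} \cdot 27\right) \left(-2\right) = 25 + \left(63 + 7 \left(- \frac{1}{11}\right) 27\right) \left(-2\right) = 25 + \left(63 - \frac{189}{11}\right) \left(-2\right) = 25 + \frac{504}{11} \left(-2\right) = 25 - \frac{1008}{11} = - \frac{733}{11}$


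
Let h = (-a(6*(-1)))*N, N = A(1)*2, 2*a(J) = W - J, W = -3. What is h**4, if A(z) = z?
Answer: 81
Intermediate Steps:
a(J) = -3/2 - J/2 (a(J) = (-3 - J)/2 = -3/2 - J/2)
N = 2 (N = 1*2 = 2)
h = -3 (h = -(-3/2 - 3*(-1))*2 = -(-3/2 - 1/2*(-6))*2 = -(-3/2 + 3)*2 = -1*3/2*2 = -3/2*2 = -3)
h**4 = (-3)**4 = 81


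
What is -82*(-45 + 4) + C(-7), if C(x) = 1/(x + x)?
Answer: 47067/14 ≈ 3361.9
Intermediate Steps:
C(x) = 1/(2*x)
-82*(-45 + 4) + C(-7) = -82*(-45 + 4) + (1/2)/(-7) = -82*(-41) + (1/2)*(-1/7) = 3362 - 1/14 = 47067/14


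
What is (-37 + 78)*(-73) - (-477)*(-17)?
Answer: -11102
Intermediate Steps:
(-37 + 78)*(-73) - (-477)*(-17) = 41*(-73) - 1*8109 = -2993 - 8109 = -11102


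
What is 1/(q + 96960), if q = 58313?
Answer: 1/155273 ≈ 6.4403e-6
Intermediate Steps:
1/(q + 96960) = 1/(58313 + 96960) = 1/155273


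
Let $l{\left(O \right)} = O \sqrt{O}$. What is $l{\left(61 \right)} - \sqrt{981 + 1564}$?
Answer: $- \sqrt{2545} + 61 \sqrt{61} \approx 425.98$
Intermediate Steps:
$l{\left(O \right)} = O^{\frac{3}{2}}$
$l{\left(61 \right)} - \sqrt{981 + 1564} = 61^{\frac{3}{2}} - \sqrt{981 + 1564} = 61 \sqrt{61} - \sqrt{2545} = - \sqrt{2545} + 61 \sqrt{61}$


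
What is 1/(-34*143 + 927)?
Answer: -1/3935 ≈ -0.00025413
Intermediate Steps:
1/(-34*143 + 927) = 1/(-4862 + 927) = 1/(-3935) = -1/3935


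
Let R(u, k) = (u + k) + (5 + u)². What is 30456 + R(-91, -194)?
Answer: 37567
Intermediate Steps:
R(u, k) = k + u + (5 + u)² (R(u, k) = (k + u) + (5 + u)² = k + u + (5 + u)²)
30456 + R(-91, -194) = 30456 + (-194 - 91 + (5 - 91)²) = 30456 + (-194 - 91 + (-86)²) = 30456 + (-194 - 91 + 7396) = 30456 + 7111 = 37567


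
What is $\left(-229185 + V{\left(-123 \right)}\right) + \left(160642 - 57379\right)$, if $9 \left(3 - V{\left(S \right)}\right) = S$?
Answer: $- \frac{377716}{3} \approx -1.2591 \cdot 10^{5}$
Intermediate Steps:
$V{\left(S \right)} = 3 - \frac{S}{9}$
$\left(-229185 + V{\left(-123 \right)}\right) + \left(160642 - 57379\right) = \left(-229185 + \left(3 - - \frac{41}{3}\right)\right) + \left(160642 - 57379\right) = \left(-229185 + \left(3 + \frac{41}{3}\right)\right) + 103263 = \left(-229185 + \frac{50}{3}\right) + 103263 = - \frac{687505}{3} + 103263 = - \frac{377716}{3}$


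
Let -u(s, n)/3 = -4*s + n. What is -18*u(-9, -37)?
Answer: -54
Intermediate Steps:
u(s, n) = -3*n + 12*s (u(s, n) = -3*(-4*s + n) = -3*(n - 4*s) = -3*n + 12*s)
-18*u(-9, -37) = -18*(-3*(-37) + 12*(-9)) = -18*(111 - 108) = -18*3 = -54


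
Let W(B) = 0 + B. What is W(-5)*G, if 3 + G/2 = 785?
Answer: -7820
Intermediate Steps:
W(B) = B
G = 1564 (G = -6 + 2*785 = -6 + 1570 = 1564)
W(-5)*G = -5*1564 = -7820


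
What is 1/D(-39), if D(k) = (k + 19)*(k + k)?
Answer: 1/1560 ≈ 0.00064103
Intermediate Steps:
D(k) = 2*k*(19 + k) (D(k) = (19 + k)*(2*k) = 2*k*(19 + k))
1/D(-39) = 1/(2*(-39)*(19 - 39)) = 1/(2*(-39)*(-20)) = 1/1560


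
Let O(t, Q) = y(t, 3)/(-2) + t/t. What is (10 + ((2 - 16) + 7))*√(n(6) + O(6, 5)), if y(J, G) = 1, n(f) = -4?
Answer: 3*I*√14/2 ≈ 5.6125*I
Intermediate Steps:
O(t, Q) = ½ (O(t, Q) = 1/(-2) + t/t = 1*(-½) + 1 = -½ + 1 = ½)
(10 + ((2 - 16) + 7))*√(n(6) + O(6, 5)) = (10 + ((2 - 16) + 7))*√(-4 + ½) = (10 + (-14 + 7))*√(-7/2) = (10 - 7)*(I*√14/2) = 3*(I*√14/2) = 3*I*√14/2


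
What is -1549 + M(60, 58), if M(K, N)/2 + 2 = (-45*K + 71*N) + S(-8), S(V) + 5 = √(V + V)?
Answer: 1273 + 8*I ≈ 1273.0 + 8.0*I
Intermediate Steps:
S(V) = -5 + √2*√V (S(V) = -5 + √(V + V) = -5 + √(2*V) = -5 + √2*√V)
M(K, N) = -14 - 90*K + 8*I + 142*N (M(K, N) = -4 + 2*((-45*K + 71*N) + (-5 + √2*√(-8))) = -4 + 2*((-45*K + 71*N) + (-5 + √2*(2*I*√2))) = -4 + 2*((-45*K + 71*N) + (-5 + 4*I)) = -4 + 2*(-5 - 45*K + 4*I + 71*N) = -4 + (-10 - 90*K + 8*I + 142*N) = -14 - 90*K + 8*I + 142*N)
-1549 + M(60, 58) = -1549 + (-14 - 90*60 + 8*I + 142*58) = -1549 + (-14 - 5400 + 8*I + 8236) = -1549 + (2822 + 8*I) = 1273 + 8*I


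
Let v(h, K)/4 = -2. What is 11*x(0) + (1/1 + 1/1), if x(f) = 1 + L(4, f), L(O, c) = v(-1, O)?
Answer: -75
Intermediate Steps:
v(h, K) = -8 (v(h, K) = 4*(-2) = -8)
L(O, c) = -8
x(f) = -7 (x(f) = 1 - 8 = -7)
11*x(0) + (1/1 + 1/1) = 11*(-7) + (1/1 + 1/1) = -77 + (1*1 + 1*1) = -77 + (1 + 1) = -77 + 2 = -75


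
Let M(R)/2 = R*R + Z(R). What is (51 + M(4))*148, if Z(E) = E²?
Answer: 17020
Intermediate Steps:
M(R) = 4*R² (M(R) = 2*(R*R + R²) = 2*(R² + R²) = 2*(2*R²) = 4*R²)
(51 + M(4))*148 = (51 + 4*4²)*148 = (51 + 4*16)*148 = (51 + 64)*148 = 115*148 = 17020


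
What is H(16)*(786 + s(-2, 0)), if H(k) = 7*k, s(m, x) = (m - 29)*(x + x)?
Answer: 88032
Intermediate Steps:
s(m, x) = 2*x*(-29 + m) (s(m, x) = (-29 + m)*(2*x) = 2*x*(-29 + m))
H(16)*(786 + s(-2, 0)) = (7*16)*(786 + 2*0*(-29 - 2)) = 112*(786 + 2*0*(-31)) = 112*(786 + 0) = 112*786 = 88032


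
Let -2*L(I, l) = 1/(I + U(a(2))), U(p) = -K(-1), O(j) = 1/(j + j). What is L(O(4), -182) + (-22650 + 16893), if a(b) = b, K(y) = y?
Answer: -51817/9 ≈ -5757.4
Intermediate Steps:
O(j) = 1/(2*j)
U(p) = 1 (U(p) = -1*(-1) = 1)
L(I, l) = -1/(2*(1 + I)) (L(I, l) = -1/(2*(I + 1)) = -1/(2*(1 + I)))
L(O(4), -182) + (-22650 + 16893) = -1/(2 + 2*((½)/4)) + (-22650 + 16893) = -1/(2 + 2*((½)*(¼))) - 5757 = -1/(2 + 2*(⅛)) - 5757 = -1/(2 + ¼) - 5757 = -1/9/4 - 5757 = -1*4/9 - 5757 = -4/9 - 5757 = -51817/9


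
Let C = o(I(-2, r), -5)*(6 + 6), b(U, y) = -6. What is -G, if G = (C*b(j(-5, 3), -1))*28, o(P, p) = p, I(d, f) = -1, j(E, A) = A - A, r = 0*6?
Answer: -10080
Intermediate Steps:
r = 0
j(E, A) = 0
C = -60 (C = -5*(6 + 6) = -5*12 = -60)
G = 10080 (G = -60*(-6)*28 = 360*28 = 10080)
-G = -1*10080 = -10080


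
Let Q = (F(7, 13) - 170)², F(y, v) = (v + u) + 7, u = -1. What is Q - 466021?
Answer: -443220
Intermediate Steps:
F(y, v) = 6 + v (F(y, v) = (v - 1) + 7 = (-1 + v) + 7 = 6 + v)
Q = 22801 (Q = ((6 + 13) - 170)² = (19 - 170)² = (-151)² = 22801)
Q - 466021 = 22801 - 466021 = -443220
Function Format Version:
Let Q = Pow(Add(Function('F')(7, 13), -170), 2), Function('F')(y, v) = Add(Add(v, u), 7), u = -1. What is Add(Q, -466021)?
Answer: -443220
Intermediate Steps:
Function('F')(y, v) = Add(6, v) (Function('F')(y, v) = Add(Add(v, -1), 7) = Add(Add(-1, v), 7) = Add(6, v))
Q = 22801 (Q = Pow(Add(Add(6, 13), -170), 2) = Pow(Add(19, -170), 2) = Pow(-151, 2) = 22801)
Add(Q, -466021) = Add(22801, -466021) = -443220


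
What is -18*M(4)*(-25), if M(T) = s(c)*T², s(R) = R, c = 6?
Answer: 43200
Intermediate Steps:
M(T) = 6*T²
-18*M(4)*(-25) = -108*4²*(-25) = -108*16*(-25) = -18*96*(-25) = -1728*(-25) = 43200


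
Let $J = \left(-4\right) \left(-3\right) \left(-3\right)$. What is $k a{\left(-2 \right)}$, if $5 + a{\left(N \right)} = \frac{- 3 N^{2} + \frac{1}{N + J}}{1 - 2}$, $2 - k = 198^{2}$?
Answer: $- \frac{5233467}{19} \approx -2.7545 \cdot 10^{5}$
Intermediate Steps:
$k = -39202$ ($k = 2 - 198^{2} = 2 - 39204 = -39202$)
$J = -36$ ($J = 12 \left(-3\right) = -36$)
$a{\left(N \right)} = -5 - \frac{1}{-36 + N} + 3 N^{2}$ ($a{\left(N \right)} = -5 + \frac{- 3 N^{2} + \frac{1}{N - 36}}{1 - 2} = -5 + \frac{- 3 N^{2} + \frac{1}{-36 + N}}{-1} = -5 + \left(\frac{1}{-36 + N} - 3 N^{2}\right) \left(-1\right) = -5 + \left(- \frac{1}{-36 + N} + 3 N^{2}\right) = -5 - \frac{1}{-36 + N} + 3 N^{2}$)
$k a{\left(-2 \right)} = - 39202 \frac{179 - 108 \left(-2\right)^{2} - -10 + 3 \left(-2\right)^{3}}{-36 - 2} = - 39202 \frac{179 - 432 + 10 + 3 \left(-8\right)}{-38} = - 39202 \left(- \frac{179 - 432 + 10 - 24}{38}\right) = - 39202 \left(\left(- \frac{1}{38}\right) \left(-267\right)\right) = \left(-39202\right) \frac{267}{38} = - \frac{5233467}{19}$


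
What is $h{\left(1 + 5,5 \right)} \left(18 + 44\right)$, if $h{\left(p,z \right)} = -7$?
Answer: $-434$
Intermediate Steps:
$h{\left(1 + 5,5 \right)} \left(18 + 44\right) = - 7 \left(18 + 44\right) = \left(-7\right) 62 = -434$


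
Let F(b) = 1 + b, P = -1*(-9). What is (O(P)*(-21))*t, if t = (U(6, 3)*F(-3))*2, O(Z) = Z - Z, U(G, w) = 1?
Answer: 0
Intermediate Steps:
P = 9
O(Z) = 0
t = -4 (t = (1*(1 - 3))*2 = (1*(-2))*2 = -2*2 = -4)
(O(P)*(-21))*t = (0*(-21))*(-4) = 0*(-4) = 0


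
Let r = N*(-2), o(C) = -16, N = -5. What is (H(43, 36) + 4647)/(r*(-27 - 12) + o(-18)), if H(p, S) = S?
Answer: -669/58 ≈ -11.534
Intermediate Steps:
r = 10 (r = -5*(-2) = 10)
(H(43, 36) + 4647)/(r*(-27 - 12) + o(-18)) = (36 + 4647)/(10*(-27 - 12) - 16) = 4683/(10*(-39) - 16) = 4683/(-390 - 16) = 4683/(-406) = 4683*(-1/406) = -669/58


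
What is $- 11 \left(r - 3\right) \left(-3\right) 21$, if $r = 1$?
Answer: $-1386$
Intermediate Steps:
$- 11 \left(r - 3\right) \left(-3\right) 21 = - 11 \left(1 - 3\right) \left(-3\right) 21 = - 11 \left(\left(-2\right) \left(-3\right)\right) 21 = \left(-11\right) 6 \cdot 21 = \left(-66\right) 21 = -1386$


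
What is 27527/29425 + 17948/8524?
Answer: 190690012/62704675 ≈ 3.0411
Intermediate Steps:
27527/29425 + 17948/8524 = 27527*(1/29425) + 17948*(1/8524) = 27527/29425 + 4487/2131 = 190690012/62704675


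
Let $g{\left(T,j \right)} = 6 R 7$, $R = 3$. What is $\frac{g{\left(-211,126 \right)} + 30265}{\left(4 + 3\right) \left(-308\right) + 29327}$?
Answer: $\frac{30391}{27171} \approx 1.1185$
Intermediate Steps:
$g{\left(T,j \right)} = 126$ ($g{\left(T,j \right)} = 6 \cdot 3 \cdot 7 = 18 \cdot 7 = 126$)
$\frac{g{\left(-211,126 \right)} + 30265}{\left(4 + 3\right) \left(-308\right) + 29327} = \frac{126 + 30265}{\left(4 + 3\right) \left(-308\right) + 29327} = \frac{30391}{7 \left(-308\right) + 29327} = \frac{30391}{-2156 + 29327} = \frac{30391}{27171}$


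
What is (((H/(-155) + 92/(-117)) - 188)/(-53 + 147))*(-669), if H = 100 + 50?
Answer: 76738537/56823 ≈ 1350.5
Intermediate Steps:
H = 150
(((H/(-155) + 92/(-117)) - 188)/(-53 + 147))*(-669) = (((150/(-155) + 92/(-117)) - 188)/(-53 + 147))*(-669) = (((150*(-1/155) + 92*(-1/117)) - 188)/94)*(-669) = (((-30/31 - 92/117) - 188)*(1/94))*(-669) = ((-6362/3627 - 188)*(1/94))*(-669) = -688238/3627*1/94*(-669) = -344119/170469*(-669) = 76738537/56823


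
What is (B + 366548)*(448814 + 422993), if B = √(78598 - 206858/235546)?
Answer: 319559112236 + 4359035*√43607190755069/117773 ≈ 3.1980e+11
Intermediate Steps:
B = 5*√43607190755069/117773 (B = √(78598 - 206858*1/235546) = √(78598 - 103429/117773) = √(9256618825/117773) = 5*√43607190755069/117773 ≈ 280.35)
(B + 366548)*(448814 + 422993) = (5*√43607190755069/117773 + 366548)*(448814 + 422993) = (366548 + 5*√43607190755069/117773)*871807 = 319559112236 + 4359035*√43607190755069/117773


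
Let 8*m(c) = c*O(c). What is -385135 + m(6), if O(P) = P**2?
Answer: -385108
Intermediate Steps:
m(c) = c**3/8 (m(c) = (c*c**2)/8 = c**3/8)
-385135 + m(6) = -385135 + (1/8)*6**3 = -385135 + (1/8)*216 = -385135 + 27 = -385108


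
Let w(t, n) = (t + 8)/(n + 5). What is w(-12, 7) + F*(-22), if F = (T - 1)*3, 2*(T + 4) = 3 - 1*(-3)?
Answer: 395/3 ≈ 131.67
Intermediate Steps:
T = -1 (T = -4 + (3 - 1*(-3))/2 = -4 + (3 + 3)/2 = -4 + (½)*6 = -4 + 3 = -1)
w(t, n) = (8 + t)/(5 + n)
F = -6 (F = (-1 - 1)*3 = -2*3 = -6)
w(-12, 7) + F*(-22) = (8 - 12)/(5 + 7) - 6*(-22) = -4/12 + 132 = (1/12)*(-4) + 132 = -⅓ + 132 = 395/3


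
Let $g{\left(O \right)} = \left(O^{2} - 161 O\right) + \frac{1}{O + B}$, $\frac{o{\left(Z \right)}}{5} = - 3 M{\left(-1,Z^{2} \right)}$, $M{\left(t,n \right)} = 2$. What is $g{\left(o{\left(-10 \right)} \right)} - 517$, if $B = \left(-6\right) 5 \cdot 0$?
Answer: $\frac{156389}{30} \approx 5213.0$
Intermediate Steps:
$B = 0$ ($B = \left(-30\right) 0 = 0$)
$o{\left(Z \right)} = -30$ ($o{\left(Z \right)} = 5 \left(\left(-3\right) 2\right) = 5 \left(-6\right) = -30$)
$g{\left(O \right)} = \frac{1}{O} + O^{2} - 161 O$ ($g{\left(O \right)} = \left(O^{2} - 161 O\right) + \frac{1}{O + 0} = \left(O^{2} - 161 O\right) + \frac{1}{O} = \frac{1}{O} + O^{2} - 161 O$)
$g{\left(o{\left(-10 \right)} \right)} - 517 = \left(\frac{1}{-30} + \left(-30\right)^{2} - -4830\right) - 517 = \left(- \frac{1}{30} + 900 + 4830\right) - 517 = \frac{171899}{30} - 517 = \frac{156389}{30}$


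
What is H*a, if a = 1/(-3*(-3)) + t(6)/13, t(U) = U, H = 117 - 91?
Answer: 134/9 ≈ 14.889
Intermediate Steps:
H = 26
a = 67/117 (a = 1/(-3*(-3)) + 6/13 = 1/9 + 6*(1/13) = 1*(⅑) + 6/13 = ⅑ + 6/13 = 67/117 ≈ 0.57265)
H*a = 26*(67/117) = 134/9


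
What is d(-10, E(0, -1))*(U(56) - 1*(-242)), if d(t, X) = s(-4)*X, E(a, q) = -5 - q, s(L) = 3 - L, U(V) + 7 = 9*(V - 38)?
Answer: -11116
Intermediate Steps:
U(V) = -349 + 9*V (U(V) = -7 + 9*(V - 38) = -7 + 9*(-38 + V) = -7 + (-342 + 9*V) = -349 + 9*V)
d(t, X) = 7*X (d(t, X) = (3 - 1*(-4))*X = (3 + 4)*X = 7*X)
d(-10, E(0, -1))*(U(56) - 1*(-242)) = (7*(-5 - 1*(-1)))*((-349 + 9*56) - 1*(-242)) = (7*(-5 + 1))*((-349 + 504) + 242) = (7*(-4))*(155 + 242) = -28*397 = -11116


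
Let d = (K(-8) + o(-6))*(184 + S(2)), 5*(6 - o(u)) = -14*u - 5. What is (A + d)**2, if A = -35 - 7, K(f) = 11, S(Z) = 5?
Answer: 853776/25 ≈ 34151.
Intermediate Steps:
o(u) = 7 + 14*u/5 (o(u) = 6 - (-14*u - 5)/5 = 6 - (-5 - 14*u)/5 = 6 + (1 + 14*u/5) = 7 + 14*u/5)
A = -42
d = 1134/5 (d = (11 + (7 + (14/5)*(-6)))*(184 + 5) = (11 + (7 - 84/5))*189 = (11 - 49/5)*189 = (6/5)*189 = 1134/5 ≈ 226.80)
(A + d)**2 = (-42 + 1134/5)**2 = (924/5)**2 = 853776/25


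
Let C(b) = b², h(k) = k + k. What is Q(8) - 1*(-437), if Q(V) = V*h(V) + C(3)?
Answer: 574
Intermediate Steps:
h(k) = 2*k
Q(V) = 9 + 2*V² (Q(V) = V*(2*V) + 3² = 2*V² + 9 = 9 + 2*V²)
Q(8) - 1*(-437) = (9 + 2*8²) - 1*(-437) = (9 + 2*64) + 437 = (9 + 128) + 437 = 137 + 437 = 574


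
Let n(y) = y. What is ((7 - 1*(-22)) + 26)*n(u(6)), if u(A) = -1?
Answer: -55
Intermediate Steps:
((7 - 1*(-22)) + 26)*n(u(6)) = ((7 - 1*(-22)) + 26)*(-1) = ((7 + 22) + 26)*(-1) = (29 + 26)*(-1) = 55*(-1) = -55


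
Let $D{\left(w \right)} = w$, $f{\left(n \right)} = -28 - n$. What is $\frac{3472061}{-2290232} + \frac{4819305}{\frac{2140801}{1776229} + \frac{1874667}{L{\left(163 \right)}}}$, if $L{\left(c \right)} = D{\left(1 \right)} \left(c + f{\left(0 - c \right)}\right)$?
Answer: $\frac{3010156213021095587}{3937822594536376} \approx 764.42$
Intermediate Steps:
$L{\left(c \right)} = -28 + 2 c$ ($L{\left(c \right)} = 1 \left(c - \left(28 - c\right)\right) = 1 \left(c + \left(-28 + c\right)\right) = 1 \left(-28 + 2 c\right) = -28 + 2 c$)
$\frac{3472061}{-2290232} + \frac{4819305}{\frac{2140801}{1776229} + \frac{1874667}{L{\left(163 \right)}}} = \frac{3472061}{-2290232} + \frac{4819305}{\frac{2140801}{1776229} + \frac{1874667}{-28 + 2 \cdot 163}} = 3472061 \left(- \frac{1}{2290232}\right) + \frac{4819305}{2140801 \cdot \frac{1}{1776229} + \frac{1874667}{-28 + 326}} = - \frac{3472061}{2290232} + \frac{4819305}{\frac{164677}{136633} + \frac{1874667}{298}} = - \frac{3472061}{2290232} + \frac{4819305}{\frac{1719398993}{273266}} = - \frac{3472061}{2290232} + 4819305 \cdot \frac{273266}{1719398993} = - \frac{3472061}{2290232} + \frac{1316952200130}{1719398993} = \frac{3010156213021095587}{3937822594536376}$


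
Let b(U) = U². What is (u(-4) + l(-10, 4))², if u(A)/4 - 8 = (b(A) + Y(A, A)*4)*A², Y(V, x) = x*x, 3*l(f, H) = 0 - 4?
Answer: 238764304/9 ≈ 2.6529e+7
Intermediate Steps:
l(f, H) = -4/3 (l(f, H) = (0 - 4)/3 = (⅓)*(-4) = -4/3)
Y(V, x) = x²
u(A) = 32 + 20*A⁴ (u(A) = 32 + 4*((A² + A²*4)*A²) = 32 + 4*((A² + 4*A²)*A²) = 32 + 4*((5*A²)*A²) = 32 + 4*(5*A⁴) = 32 + 20*A⁴)
(u(-4) + l(-10, 4))² = ((32 + 20*(-4)⁴) - 4/3)² = ((32 + 20*256) - 4/3)² = ((32 + 5120) - 4/3)² = (5152 - 4/3)² = (15452/3)² = 238764304/9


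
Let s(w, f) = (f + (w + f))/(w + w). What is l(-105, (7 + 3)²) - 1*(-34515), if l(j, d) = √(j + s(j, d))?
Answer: 34515 + I*√186018/42 ≈ 34515.0 + 10.269*I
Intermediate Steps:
s(w, f) = (w + 2*f)/(2*w) (s(w, f) = (f + (f + w))/((2*w)) = (w + 2*f)*(1/(2*w)) = (w + 2*f)/(2*w))
l(j, d) = √(j + (d + j/2)/j)
l(-105, (7 + 3)²) - 1*(-34515) = √(2 + 4*(-105) + 4*(7 + 3)²/(-105))/2 - 1*(-34515) = √(2 - 420 + 4*10²*(-1/105))/2 + 34515 = √(2 - 420 + 4*100*(-1/105))/2 + 34515 = √(2 - 420 - 80/21)/2 + 34515 = √(-8858/21)/2 + 34515 = (I*√186018/21)/2 + 34515 = I*√186018/42 + 34515 = 34515 + I*√186018/42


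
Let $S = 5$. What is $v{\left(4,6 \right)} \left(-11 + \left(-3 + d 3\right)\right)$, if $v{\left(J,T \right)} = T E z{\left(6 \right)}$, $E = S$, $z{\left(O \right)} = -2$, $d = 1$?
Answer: $660$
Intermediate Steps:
$E = 5$
$v{\left(J,T \right)} = - 10 T$ ($v{\left(J,T \right)} = T 5 \left(-2\right) = 5 T \left(-2\right) = - 10 T$)
$v{\left(4,6 \right)} \left(-11 + \left(-3 + d 3\right)\right) = \left(-10\right) 6 \left(-11 + \left(-3 + 1 \cdot 3\right)\right) = - 60 \left(-11 + \left(-3 + 3\right)\right) = - 60 \left(-11 + 0\right) = \left(-60\right) \left(-11\right) = 660$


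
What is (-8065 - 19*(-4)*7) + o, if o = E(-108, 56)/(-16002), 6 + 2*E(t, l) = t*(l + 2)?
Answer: -40179977/5334 ≈ -7532.8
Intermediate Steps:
E(t, l) = -3 + t*(2 + l)/2 (E(t, l) = -3 + (t*(l + 2))/2 = -3 + (t*(2 + l))/2 = -3 + t*(2 + l)/2)
o = 1045/5334 (o = (-3 - 108 + (½)*56*(-108))/(-16002) = (-3 - 108 - 3024)*(-1/16002) = -3135*(-1/16002) = 1045/5334 ≈ 0.19591)
(-8065 - 19*(-4)*7) + o = (-8065 - 19*(-4)*7) + 1045/5334 = (-8065 + 76*7) + 1045/5334 = (-8065 + 532) + 1045/5334 = -7533 + 1045/5334 = -40179977/5334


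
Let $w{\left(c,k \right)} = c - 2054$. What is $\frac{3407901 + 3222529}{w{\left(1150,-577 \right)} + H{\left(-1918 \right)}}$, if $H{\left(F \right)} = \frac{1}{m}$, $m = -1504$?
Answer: $- \frac{9972166720}{1359617} \approx -7334.5$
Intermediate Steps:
$H{\left(F \right)} = - \frac{1}{1504}$ ($H{\left(F \right)} = \frac{1}{-1504} = - \frac{1}{1504}$)
$w{\left(c,k \right)} = -2054 + c$
$\frac{3407901 + 3222529}{w{\left(1150,-577 \right)} + H{\left(-1918 \right)}} = \frac{3407901 + 3222529}{\left(-2054 + 1150\right) - \frac{1}{1504}} = \frac{6630430}{-904 - \frac{1}{1504}} = \frac{6630430}{- \frac{1359617}{1504}} = 6630430 \left(- \frac{1504}{1359617}\right) = - \frac{9972166720}{1359617}$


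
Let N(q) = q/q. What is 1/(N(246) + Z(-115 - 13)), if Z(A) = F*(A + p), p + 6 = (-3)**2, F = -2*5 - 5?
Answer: 1/1876 ≈ 0.00053305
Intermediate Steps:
N(q) = 1
F = -15 (F = -10 - 5 = -15)
p = 3 (p = -6 + (-3)**2 = -6 + 9 = 3)
Z(A) = -45 - 15*A (Z(A) = -15*(A + 3) = -15*(3 + A) = -45 - 15*A)
1/(N(246) + Z(-115 - 13)) = 1/(1 + (-45 - 15*(-115 - 13))) = 1/(1 + (-45 - 15*(-128))) = 1/(1 + (-45 + 1920)) = 1/(1 + 1875) = 1/1876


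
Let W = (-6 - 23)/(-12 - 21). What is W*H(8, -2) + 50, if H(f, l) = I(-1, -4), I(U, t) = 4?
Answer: 1766/33 ≈ 53.515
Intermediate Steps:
H(f, l) = 4
W = 29/33 (W = -29/(-33) = -29*(-1/33) = 29/33 ≈ 0.87879)
W*H(8, -2) + 50 = (29/33)*4 + 50 = 116/33 + 50 = 1766/33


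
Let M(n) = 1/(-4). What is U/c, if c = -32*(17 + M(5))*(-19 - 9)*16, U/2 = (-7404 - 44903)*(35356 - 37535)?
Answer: 113976953/120064 ≈ 949.30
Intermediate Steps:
M(n) = -¼
U = 227953906 (U = 2*((-7404 - 44903)*(35356 - 37535)) = 2*(-52307*(-2179)) = 2*113976953 = 227953906)
c = 240128 (c = -32*(17 - ¼)*(-19 - 9)*16 = -536*(-28)*16 = -32*(-469)*16 = 15008*16 = 240128)
U/c = 227953906/240128 = 227953906*(1/240128) = 113976953/120064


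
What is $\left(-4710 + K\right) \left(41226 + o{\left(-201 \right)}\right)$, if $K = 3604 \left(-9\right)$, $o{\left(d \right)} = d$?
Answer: $-1523914650$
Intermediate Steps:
$K = -32436$
$\left(-4710 + K\right) \left(41226 + o{\left(-201 \right)}\right) = \left(-4710 - 32436\right) \left(41226 - 201\right) = \left(-37146\right) 41025 = -1523914650$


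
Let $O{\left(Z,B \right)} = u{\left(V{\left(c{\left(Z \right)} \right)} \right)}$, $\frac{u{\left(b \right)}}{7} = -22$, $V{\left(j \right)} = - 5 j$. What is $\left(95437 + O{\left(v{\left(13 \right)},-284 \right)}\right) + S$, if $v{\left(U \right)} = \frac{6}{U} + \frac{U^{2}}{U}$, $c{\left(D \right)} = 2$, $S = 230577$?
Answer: $325860$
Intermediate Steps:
$u{\left(b \right)} = -154$ ($u{\left(b \right)} = 7 \left(-22\right) = -154$)
$v{\left(U \right)} = U + \frac{6}{U}$ ($v{\left(U \right)} = \frac{6}{U} + U = U + \frac{6}{U}$)
$O{\left(Z,B \right)} = -154$
$\left(95437 + O{\left(v{\left(13 \right)},-284 \right)}\right) + S = \left(95437 - 154\right) + 230577 = 95283 + 230577 = 325860$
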